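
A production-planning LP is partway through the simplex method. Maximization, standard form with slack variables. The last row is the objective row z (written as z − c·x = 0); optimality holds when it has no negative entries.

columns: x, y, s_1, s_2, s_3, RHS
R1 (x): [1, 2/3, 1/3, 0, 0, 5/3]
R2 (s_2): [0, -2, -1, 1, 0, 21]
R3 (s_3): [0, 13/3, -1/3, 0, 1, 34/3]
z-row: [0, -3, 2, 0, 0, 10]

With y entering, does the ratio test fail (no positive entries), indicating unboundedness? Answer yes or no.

Column y has positive entries in row(s) 1, 3, so the ratio test bounds it — not unbounded.

no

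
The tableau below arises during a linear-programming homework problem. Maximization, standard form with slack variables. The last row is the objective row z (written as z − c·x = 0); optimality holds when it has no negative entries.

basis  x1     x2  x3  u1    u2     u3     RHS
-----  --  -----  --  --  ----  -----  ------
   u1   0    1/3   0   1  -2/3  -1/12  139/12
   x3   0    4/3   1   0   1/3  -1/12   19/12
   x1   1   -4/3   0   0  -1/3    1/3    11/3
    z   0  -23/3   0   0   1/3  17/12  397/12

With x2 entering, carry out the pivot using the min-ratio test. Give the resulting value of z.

Ratio test on column x2 — row 1: (139/12)/(1/3) = 139/4; row 2: (19/12)/(4/3) = 19/16; row 3: entry -4/3 ≤ 0. Minimum is 19/16 at row 2 (x3 leaves); pivot element 4/3.
Pivot on row 2; the z-row RHS becomes 397/12 − (-23/3)·(19/16) = 675/16.

675/16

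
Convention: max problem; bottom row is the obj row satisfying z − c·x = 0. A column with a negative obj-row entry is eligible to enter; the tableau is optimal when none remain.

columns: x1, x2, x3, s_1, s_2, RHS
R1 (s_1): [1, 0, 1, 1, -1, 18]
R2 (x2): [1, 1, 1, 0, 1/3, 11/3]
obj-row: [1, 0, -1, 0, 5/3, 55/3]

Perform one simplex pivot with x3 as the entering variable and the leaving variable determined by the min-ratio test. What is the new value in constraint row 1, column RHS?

Ratio test on column x3 — row 1: 18/1 = 18; row 2: (11/3)/1 = 11/3. Minimum is 11/3 at row 2 (x2 leaves); pivot element 1.
Divide row 2 by 1; eliminate column x3 from the other rows.
Row 1 update in column RHS: 18 − 1·(11/3) = 43/3.

43/3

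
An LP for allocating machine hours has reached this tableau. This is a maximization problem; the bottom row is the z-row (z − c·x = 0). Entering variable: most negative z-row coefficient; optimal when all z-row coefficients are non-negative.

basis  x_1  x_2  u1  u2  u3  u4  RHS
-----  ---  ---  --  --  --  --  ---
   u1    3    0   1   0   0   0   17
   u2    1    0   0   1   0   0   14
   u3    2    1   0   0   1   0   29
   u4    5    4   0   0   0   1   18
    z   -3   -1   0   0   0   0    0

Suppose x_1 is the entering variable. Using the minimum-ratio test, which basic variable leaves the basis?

Column x_1 entries and ratios — u1: 17/3 = 17/3; u2: 14/1 = 14; u3: 29/2 = 29/2; u4: 18/5 = 18/5.
Smallest ratio is 18/5 in the row of u4, so u4 leaves.

u4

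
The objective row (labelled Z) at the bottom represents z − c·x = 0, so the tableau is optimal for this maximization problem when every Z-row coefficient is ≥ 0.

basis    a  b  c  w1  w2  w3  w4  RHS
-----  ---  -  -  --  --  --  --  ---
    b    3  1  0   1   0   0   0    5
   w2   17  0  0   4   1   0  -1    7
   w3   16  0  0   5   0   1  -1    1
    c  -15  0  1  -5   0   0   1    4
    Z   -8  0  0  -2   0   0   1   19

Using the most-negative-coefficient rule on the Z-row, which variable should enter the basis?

a

Negative Z-row entries: a: -8, w1: -2.
The most negative is -8 in column a, so a enters.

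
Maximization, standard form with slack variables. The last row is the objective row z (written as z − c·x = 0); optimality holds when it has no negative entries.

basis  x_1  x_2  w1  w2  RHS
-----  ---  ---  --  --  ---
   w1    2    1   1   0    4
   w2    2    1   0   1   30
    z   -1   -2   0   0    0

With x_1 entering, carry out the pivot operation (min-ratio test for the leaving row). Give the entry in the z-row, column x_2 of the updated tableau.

Ratio test on column x_1 — row 1: 4/2 = 2; row 2: 30/2 = 15. Minimum is 2 at row 1 (w1 leaves); pivot element 2.
Divide row 1 by 2; eliminate column x_1 from the other rows.
z-row update in column x_2: -2 − (-1)·(1/2) = -3/2.

-3/2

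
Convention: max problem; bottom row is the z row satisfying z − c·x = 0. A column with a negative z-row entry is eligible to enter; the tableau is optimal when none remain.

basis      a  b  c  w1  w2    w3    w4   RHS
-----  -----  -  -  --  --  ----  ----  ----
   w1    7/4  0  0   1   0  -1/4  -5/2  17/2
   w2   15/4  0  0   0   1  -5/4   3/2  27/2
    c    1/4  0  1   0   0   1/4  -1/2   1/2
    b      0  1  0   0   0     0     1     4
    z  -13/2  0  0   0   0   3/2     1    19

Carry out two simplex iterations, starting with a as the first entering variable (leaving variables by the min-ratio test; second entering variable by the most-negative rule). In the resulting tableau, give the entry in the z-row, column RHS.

40

Ratio test on column a — row 1: (17/2)/(7/4) = 34/7; row 2: (27/2)/(15/4) = 18/5; row 3: (1/2)/(1/4) = 2; row 4: entry 0 ≤ 0. Minimum is 2 at row 3 (c leaves); pivot element 1/4.
Divide row 3 by 1/4; eliminate column a from the other rows.
Second iteration: most negative z-row entry is -12 in column w4, so w4 enters.
Ratio test on column w4 — row 1: 5/1 = 5; row 2: 6/9 = 2/3; row 3: entry -2 ≤ 0; row 4: 4/1 = 4. Minimum is 2/3 at row 2 (w2 leaves); pivot element 9.
Divide row 2 by 9; eliminate column w4 from the other rows.
After both pivots, the entry at the z-row, column RHS is 40.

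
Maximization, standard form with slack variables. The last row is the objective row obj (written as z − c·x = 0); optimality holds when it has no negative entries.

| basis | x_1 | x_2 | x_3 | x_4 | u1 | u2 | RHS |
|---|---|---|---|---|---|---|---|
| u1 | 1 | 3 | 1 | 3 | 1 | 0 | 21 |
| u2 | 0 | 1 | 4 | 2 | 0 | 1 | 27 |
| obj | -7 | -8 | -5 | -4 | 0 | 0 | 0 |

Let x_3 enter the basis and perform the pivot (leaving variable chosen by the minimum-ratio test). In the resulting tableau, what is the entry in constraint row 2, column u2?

1/4

Ratio test on column x_3 — row 1: 21/1 = 21; row 2: 27/4 = 27/4. Minimum is 27/4 at row 2 (u2 leaves); pivot element 4.
Divide row 2 by 4; eliminate column x_3 from the other rows.
In the new row 2, the u2 entry is the old entry divided by the pivot: 1/4 = 1/4.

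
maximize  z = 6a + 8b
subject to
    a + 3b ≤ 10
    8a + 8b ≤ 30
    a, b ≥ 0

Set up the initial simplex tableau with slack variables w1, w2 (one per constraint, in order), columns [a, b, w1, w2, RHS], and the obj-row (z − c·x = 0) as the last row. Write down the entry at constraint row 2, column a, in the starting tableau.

8

Constraint 2 has coefficient 8 on a.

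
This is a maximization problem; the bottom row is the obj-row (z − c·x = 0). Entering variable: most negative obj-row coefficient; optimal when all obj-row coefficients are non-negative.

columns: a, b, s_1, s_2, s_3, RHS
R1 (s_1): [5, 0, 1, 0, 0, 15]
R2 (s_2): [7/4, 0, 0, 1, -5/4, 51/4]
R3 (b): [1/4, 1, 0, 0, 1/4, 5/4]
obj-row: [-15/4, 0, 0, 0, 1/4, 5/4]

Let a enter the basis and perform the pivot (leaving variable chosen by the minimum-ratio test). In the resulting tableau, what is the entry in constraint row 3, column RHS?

1/2

Ratio test on column a — row 1: 15/5 = 3; row 2: (51/4)/(7/4) = 51/7; row 3: (5/4)/(1/4) = 5. Minimum is 3 at row 1 (s_1 leaves); pivot element 5.
Divide row 1 by 5; eliminate column a from the other rows.
Row 3 update in column RHS: 5/4 − (1/4)·3 = 1/2.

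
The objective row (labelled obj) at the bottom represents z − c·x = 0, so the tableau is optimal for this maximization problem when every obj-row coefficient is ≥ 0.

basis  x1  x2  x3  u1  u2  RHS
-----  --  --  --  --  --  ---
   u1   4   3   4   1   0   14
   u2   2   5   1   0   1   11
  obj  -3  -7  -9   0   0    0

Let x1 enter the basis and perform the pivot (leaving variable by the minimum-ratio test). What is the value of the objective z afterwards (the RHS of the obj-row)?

21/2

Ratio test on column x1 — row 1: 14/4 = 7/2; row 2: 11/2 = 11/2. Minimum is 7/2 at row 1 (u1 leaves); pivot element 4.
Pivot on row 1; the obj-row RHS becomes 0 − (-3)·(7/2) = 21/2.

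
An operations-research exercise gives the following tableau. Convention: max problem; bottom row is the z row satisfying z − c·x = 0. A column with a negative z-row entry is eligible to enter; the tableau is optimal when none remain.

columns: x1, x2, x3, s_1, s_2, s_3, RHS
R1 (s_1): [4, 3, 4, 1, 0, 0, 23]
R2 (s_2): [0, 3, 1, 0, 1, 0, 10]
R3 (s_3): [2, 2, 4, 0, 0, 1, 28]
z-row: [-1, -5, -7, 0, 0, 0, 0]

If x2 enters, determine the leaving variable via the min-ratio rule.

s_2

Column x2 entries and ratios — s_1: 23/3 = 23/3; s_2: 10/3 = 10/3; s_3: 28/2 = 14.
Smallest ratio is 10/3 in the row of s_2, so s_2 leaves.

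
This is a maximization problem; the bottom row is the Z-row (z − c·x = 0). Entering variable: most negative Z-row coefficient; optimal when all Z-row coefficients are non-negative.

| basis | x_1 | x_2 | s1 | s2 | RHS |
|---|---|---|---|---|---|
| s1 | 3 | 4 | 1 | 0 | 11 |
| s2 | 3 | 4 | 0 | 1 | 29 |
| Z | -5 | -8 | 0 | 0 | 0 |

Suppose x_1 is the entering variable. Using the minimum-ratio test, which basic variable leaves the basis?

s1

Column x_1 entries and ratios — s1: 11/3 = 11/3; s2: 29/3 = 29/3.
Smallest ratio is 11/3 in the row of s1, so s1 leaves.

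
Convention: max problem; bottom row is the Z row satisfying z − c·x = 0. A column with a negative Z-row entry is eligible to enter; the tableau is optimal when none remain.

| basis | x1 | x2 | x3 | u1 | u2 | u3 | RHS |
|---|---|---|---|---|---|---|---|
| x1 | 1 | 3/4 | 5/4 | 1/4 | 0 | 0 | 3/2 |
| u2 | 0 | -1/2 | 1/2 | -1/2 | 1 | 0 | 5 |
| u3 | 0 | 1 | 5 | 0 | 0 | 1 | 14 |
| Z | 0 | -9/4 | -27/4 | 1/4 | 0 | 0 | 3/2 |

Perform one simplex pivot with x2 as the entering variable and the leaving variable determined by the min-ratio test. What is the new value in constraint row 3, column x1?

Ratio test on column x2 — row 1: (3/2)/(3/4) = 2; row 2: entry -1/2 ≤ 0; row 3: 14/1 = 14. Minimum is 2 at row 1 (x1 leaves); pivot element 3/4.
Divide row 1 by 3/4; eliminate column x2 from the other rows.
Row 3 update in column x1: 0 − 1·(4/3) = -4/3.

-4/3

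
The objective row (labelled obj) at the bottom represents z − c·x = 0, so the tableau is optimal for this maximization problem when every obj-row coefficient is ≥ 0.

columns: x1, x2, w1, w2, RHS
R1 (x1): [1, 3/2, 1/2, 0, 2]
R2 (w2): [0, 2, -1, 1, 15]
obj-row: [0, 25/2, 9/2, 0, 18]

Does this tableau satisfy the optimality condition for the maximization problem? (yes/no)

Every obj-row coefficient is ≥ 0, so the tableau is optimal.

yes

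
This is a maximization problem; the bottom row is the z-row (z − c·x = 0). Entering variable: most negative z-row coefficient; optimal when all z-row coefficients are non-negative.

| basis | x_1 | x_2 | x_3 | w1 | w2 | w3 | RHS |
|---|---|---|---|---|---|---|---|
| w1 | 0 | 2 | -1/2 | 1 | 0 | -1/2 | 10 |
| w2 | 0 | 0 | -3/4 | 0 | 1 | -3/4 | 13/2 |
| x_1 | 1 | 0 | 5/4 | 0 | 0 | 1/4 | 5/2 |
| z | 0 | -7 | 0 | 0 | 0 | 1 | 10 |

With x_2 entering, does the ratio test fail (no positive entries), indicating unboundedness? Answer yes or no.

Column x_2 has positive entries in row(s) 1, so the ratio test bounds it — not unbounded.

no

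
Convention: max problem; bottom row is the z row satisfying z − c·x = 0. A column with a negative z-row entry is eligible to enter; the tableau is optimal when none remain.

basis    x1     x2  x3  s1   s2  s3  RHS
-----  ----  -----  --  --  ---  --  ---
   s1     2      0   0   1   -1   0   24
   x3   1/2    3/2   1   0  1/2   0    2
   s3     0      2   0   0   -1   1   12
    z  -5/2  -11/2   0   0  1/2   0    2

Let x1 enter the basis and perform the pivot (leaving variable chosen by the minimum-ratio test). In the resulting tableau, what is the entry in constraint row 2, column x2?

Ratio test on column x1 — row 1: 24/2 = 12; row 2: 2/(1/2) = 4; row 3: entry 0 ≤ 0. Minimum is 4 at row 2 (x3 leaves); pivot element 1/2.
Divide row 2 by 1/2; eliminate column x1 from the other rows.
In the new row 2, the x2 entry is the old entry divided by the pivot: (3/2)/(1/2) = 3.

3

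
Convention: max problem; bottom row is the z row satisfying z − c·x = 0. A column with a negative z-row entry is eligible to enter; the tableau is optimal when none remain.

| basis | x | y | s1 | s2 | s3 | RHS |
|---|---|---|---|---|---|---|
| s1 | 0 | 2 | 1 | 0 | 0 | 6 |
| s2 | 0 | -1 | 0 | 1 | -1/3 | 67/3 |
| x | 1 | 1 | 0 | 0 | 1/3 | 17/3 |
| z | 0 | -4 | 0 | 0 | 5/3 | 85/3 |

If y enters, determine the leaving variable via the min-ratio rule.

s1

Column y entries and ratios — s1: 6/2 = 3; s2: -1 ≤ 0, skip; x: (17/3)/1 = 17/3.
Smallest ratio is 3 in the row of s1, so s1 leaves.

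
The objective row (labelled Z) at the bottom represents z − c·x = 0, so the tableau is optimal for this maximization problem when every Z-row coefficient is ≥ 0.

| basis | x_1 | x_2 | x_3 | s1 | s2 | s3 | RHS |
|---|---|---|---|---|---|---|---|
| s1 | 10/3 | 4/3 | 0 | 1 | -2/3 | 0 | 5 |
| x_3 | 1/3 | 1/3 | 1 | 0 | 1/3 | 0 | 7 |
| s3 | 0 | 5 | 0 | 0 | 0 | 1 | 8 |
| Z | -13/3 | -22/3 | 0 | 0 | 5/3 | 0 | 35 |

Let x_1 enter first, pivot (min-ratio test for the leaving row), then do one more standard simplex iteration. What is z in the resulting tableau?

Ratio test on column x_1 — row 1: 5/(10/3) = 3/2; row 2: 7/(1/3) = 21; row 3: entry 0 ≤ 0. Minimum is 3/2 at row 1 (s1 leaves); pivot element 10/3.
Pivot on row 1; the Z-row RHS becomes 35 − (-13/3)·(3/2) = 83/2.
Next entering variable (most negative Z-row entry -28/5): x_2.
Ratio test on column x_2 — row 1: (3/2)/(2/5) = 15/4; row 2: (13/2)/(1/5) = 65/2; row 3: 8/5 = 8/5. Minimum is 8/5 at row 3 (s3 leaves); pivot element 5.
After the second pivot the Z-row RHS is 83/2 − (-28/5)·(8/5) = 2523/50.

2523/50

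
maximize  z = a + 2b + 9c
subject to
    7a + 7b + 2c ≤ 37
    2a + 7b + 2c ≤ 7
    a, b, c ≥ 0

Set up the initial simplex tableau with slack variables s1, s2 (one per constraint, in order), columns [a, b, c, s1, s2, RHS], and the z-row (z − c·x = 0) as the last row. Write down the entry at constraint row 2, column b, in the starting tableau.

7

Constraint 2 has coefficient 7 on b.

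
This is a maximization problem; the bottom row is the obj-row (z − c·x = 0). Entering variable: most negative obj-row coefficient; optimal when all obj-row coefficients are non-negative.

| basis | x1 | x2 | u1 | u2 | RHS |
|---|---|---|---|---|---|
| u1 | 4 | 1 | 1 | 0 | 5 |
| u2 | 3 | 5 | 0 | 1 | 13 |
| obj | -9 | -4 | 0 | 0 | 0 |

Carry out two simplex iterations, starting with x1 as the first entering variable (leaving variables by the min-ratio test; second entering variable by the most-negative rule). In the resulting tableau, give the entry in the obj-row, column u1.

Ratio test on column x1 — row 1: 5/4 = 5/4; row 2: 13/3 = 13/3. Minimum is 5/4 at row 1 (u1 leaves); pivot element 4.
Divide row 1 by 4; eliminate column x1 from the other rows.
Second iteration: most negative obj-row entry is -7/4 in column x2, so x2 enters.
Ratio test on column x2 — row 1: (5/4)/(1/4) = 5; row 2: (37/4)/(17/4) = 37/17. Minimum is 37/17 at row 2 (u2 leaves); pivot element 17/4.
Divide row 2 by 17/4; eliminate column x2 from the other rows.
After both pivots, the entry at the obj-row, column u1 is 33/17.

33/17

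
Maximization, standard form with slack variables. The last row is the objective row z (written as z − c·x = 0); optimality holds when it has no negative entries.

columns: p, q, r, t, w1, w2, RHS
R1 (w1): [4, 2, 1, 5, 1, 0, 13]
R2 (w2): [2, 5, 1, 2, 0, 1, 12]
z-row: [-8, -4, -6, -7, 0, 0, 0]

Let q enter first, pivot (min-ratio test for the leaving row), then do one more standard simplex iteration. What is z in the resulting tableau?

26

Ratio test on column q — row 1: 13/2 = 13/2; row 2: 12/5 = 12/5. Minimum is 12/5 at row 2 (w2 leaves); pivot element 5.
Pivot on row 2; the z-row RHS becomes 0 − (-4)·(12/5) = 48/5.
Next entering variable (most negative z-row entry -32/5): p.
Ratio test on column p — row 1: (41/5)/(16/5) = 41/16; row 2: (12/5)/(2/5) = 6. Minimum is 41/16 at row 1 (w1 leaves); pivot element 16/5.
After the second pivot the z-row RHS is 48/5 − (-32/5)·(41/16) = 26.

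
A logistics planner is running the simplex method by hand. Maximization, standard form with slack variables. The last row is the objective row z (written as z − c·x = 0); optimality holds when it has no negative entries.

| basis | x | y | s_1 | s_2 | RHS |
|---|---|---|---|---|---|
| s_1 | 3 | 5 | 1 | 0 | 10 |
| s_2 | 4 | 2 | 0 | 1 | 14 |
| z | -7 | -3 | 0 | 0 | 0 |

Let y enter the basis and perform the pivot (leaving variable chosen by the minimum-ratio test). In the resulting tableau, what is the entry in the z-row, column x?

-26/5

Ratio test on column y — row 1: 10/5 = 2; row 2: 14/2 = 7. Minimum is 2 at row 1 (s_1 leaves); pivot element 5.
Divide row 1 by 5; eliminate column y from the other rows.
z-row update in column x: -7 − (-3)·(3/5) = -26/5.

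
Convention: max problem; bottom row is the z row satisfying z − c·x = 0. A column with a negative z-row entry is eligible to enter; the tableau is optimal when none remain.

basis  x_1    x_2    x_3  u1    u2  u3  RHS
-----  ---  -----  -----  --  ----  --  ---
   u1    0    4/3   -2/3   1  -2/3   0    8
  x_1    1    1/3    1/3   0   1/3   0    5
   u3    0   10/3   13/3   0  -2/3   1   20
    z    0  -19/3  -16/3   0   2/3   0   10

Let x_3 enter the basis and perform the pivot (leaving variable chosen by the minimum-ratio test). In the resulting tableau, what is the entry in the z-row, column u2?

-2/13

Ratio test on column x_3 — row 1: entry -2/3 ≤ 0; row 2: 5/(1/3) = 15; row 3: 20/(13/3) = 60/13. Minimum is 60/13 at row 3 (u3 leaves); pivot element 13/3.
Divide row 3 by 13/3; eliminate column x_3 from the other rows.
z-row update in column u2: 2/3 − (-16/3)·(-2/13) = -2/13.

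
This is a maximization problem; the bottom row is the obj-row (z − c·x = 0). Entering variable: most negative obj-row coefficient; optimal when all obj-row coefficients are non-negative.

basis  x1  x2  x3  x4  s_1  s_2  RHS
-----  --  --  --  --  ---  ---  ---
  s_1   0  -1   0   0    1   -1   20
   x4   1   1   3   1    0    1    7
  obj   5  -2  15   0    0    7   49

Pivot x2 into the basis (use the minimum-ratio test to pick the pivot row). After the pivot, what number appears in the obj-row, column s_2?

Ratio test on column x2 — row 1: entry -1 ≤ 0; row 2: 7/1 = 7. Minimum is 7 at row 2 (x4 leaves); pivot element 1.
Divide row 2 by 1; eliminate column x2 from the other rows.
obj-row update in column s_2: 7 − (-2)·1 = 9.

9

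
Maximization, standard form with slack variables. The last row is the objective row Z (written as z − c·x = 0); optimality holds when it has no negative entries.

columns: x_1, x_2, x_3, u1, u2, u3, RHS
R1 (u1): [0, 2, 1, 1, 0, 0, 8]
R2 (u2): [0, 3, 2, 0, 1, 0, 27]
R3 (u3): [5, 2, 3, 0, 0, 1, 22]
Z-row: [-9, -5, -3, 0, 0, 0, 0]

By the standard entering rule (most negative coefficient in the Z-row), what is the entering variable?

Negative Z-row entries: x_1: -9, x_2: -5, x_3: -3.
The most negative is -9 in column x_1, so x_1 enters.

x_1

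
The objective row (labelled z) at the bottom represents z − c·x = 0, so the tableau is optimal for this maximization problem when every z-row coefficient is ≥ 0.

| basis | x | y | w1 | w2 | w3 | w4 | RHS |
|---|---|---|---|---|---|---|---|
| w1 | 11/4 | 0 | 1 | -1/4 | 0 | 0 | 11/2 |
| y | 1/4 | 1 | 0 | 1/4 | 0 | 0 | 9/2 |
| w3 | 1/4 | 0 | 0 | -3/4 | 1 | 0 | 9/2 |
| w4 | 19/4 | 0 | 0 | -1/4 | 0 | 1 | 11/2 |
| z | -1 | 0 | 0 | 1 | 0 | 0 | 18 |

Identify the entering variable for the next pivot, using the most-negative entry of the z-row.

Negative z-row entries: x: -1.
The most negative is -1 in column x, so x enters.

x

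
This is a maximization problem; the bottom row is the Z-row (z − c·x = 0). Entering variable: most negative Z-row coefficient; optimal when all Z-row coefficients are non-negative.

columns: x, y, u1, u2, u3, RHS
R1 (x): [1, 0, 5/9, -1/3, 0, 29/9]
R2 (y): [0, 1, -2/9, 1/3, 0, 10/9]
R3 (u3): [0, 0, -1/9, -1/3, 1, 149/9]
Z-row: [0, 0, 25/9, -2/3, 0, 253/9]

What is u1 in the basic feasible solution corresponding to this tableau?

u1 is not in the basis, so in the current basic feasible solution u1 = 0.

0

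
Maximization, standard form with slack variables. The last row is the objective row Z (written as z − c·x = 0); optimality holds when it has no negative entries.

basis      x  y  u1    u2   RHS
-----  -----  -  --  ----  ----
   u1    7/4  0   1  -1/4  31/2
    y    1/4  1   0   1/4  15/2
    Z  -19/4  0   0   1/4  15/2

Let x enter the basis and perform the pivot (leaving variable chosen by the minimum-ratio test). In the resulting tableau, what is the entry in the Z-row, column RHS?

Ratio test on column x — row 1: (31/2)/(7/4) = 62/7; row 2: (15/2)/(1/4) = 30. Minimum is 62/7 at row 1 (u1 leaves); pivot element 7/4.
Divide row 1 by 7/4; eliminate column x from the other rows.
Z-row update in column RHS: 15/2 − (-19/4)·(62/7) = 347/7.

347/7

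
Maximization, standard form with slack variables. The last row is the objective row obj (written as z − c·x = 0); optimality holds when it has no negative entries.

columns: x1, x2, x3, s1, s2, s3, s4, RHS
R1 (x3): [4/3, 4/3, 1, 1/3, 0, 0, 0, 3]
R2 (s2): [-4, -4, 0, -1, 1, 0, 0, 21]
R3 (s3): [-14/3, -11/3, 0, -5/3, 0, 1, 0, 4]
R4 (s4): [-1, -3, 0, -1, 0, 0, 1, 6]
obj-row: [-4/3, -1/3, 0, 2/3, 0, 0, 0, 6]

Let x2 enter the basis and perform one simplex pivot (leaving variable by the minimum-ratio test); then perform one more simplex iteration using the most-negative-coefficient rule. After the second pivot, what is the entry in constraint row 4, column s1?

Ratio test on column x2 — row 1: 3/(4/3) = 9/4; row 2: entry -4 ≤ 0; row 3: entry -11/3 ≤ 0; row 4: entry -3 ≤ 0. Minimum is 9/4 at row 1 (x3 leaves); pivot element 4/3.
Divide row 1 by 4/3; eliminate column x2 from the other rows.
Second iteration: most negative obj-row entry is -1 in column x1, so x1 enters.
Ratio test on column x1 — row 1: (9/4)/1 = 9/4; row 2: entry 0 ≤ 0; row 3: entry -1 ≤ 0; row 4: (51/4)/2 = 51/8. Minimum is 9/4 at row 1 (x2 leaves); pivot element 1.
Divide row 1 by 1; eliminate column x1 from the other rows.
After both pivots, the entry at constraint row 4, column s1 is -3/4.

-3/4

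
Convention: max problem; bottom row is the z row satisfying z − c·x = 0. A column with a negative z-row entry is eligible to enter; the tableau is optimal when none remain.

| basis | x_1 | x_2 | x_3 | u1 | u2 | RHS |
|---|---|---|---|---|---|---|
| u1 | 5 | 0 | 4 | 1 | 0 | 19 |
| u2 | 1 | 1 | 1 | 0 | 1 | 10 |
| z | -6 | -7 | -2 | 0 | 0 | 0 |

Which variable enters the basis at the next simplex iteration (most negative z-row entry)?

Negative z-row entries: x_1: -6, x_2: -7, x_3: -2.
The most negative is -7 in column x_2, so x_2 enters.

x_2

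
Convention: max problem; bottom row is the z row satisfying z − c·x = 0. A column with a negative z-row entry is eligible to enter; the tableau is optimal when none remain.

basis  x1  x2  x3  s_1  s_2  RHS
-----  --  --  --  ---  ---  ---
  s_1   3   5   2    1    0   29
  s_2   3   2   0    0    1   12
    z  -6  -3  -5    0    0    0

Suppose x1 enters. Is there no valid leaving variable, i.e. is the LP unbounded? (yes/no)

Column x1 has positive entries in row(s) 1, 2, so the ratio test bounds it — not unbounded.

no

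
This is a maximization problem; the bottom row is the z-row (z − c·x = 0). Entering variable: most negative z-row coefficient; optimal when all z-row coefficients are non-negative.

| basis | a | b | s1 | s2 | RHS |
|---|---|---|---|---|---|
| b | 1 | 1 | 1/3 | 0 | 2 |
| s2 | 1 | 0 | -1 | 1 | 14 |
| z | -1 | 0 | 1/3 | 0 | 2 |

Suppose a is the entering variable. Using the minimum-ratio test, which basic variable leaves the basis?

Column a entries and ratios — b: 2/1 = 2; s2: 14/1 = 14.
Smallest ratio is 2 in the row of b, so b leaves.

b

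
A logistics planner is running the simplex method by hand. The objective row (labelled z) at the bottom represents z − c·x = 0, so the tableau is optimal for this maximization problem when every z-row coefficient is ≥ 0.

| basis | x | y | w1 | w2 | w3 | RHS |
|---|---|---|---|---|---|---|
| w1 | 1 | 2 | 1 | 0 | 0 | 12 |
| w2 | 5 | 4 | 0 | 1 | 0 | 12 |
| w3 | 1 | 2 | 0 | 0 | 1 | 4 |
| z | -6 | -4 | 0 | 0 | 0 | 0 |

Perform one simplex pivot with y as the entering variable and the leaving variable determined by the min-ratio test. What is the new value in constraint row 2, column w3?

-2

Ratio test on column y — row 1: 12/2 = 6; row 2: 12/4 = 3; row 3: 4/2 = 2. Minimum is 2 at row 3 (w3 leaves); pivot element 2.
Divide row 3 by 2; eliminate column y from the other rows.
Row 2 update in column w3: 0 − 4·(1/2) = -2.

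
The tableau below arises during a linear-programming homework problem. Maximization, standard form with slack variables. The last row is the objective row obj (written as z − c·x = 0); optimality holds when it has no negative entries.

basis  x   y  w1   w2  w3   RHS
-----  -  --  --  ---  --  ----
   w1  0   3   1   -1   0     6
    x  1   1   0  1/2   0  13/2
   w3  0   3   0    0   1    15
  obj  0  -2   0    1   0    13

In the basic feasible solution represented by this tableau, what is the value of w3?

15

w3 is basic (row 3); its value is the RHS of that row, 15.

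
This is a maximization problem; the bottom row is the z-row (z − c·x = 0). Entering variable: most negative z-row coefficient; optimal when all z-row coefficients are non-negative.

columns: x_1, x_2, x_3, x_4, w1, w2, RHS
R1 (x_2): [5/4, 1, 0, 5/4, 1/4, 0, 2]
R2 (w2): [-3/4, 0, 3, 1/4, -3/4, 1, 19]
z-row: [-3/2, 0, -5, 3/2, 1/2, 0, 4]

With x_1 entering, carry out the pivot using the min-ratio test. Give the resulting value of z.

Ratio test on column x_1 — row 1: 2/(5/4) = 8/5; row 2: entry -3/4 ≤ 0. Minimum is 8/5 at row 1 (x_2 leaves); pivot element 5/4.
Pivot on row 1; the z-row RHS becomes 4 − (-3/2)·(8/5) = 32/5.

32/5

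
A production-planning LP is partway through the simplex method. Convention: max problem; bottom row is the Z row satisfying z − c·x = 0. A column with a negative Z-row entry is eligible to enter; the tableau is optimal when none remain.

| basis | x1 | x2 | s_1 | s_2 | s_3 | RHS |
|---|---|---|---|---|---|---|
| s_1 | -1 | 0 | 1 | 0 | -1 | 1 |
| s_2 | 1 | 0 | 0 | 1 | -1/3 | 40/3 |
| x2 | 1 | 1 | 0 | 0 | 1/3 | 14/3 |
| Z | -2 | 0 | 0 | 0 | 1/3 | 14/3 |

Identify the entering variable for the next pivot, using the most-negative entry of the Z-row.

x1

Negative Z-row entries: x1: -2.
The most negative is -2 in column x1, so x1 enters.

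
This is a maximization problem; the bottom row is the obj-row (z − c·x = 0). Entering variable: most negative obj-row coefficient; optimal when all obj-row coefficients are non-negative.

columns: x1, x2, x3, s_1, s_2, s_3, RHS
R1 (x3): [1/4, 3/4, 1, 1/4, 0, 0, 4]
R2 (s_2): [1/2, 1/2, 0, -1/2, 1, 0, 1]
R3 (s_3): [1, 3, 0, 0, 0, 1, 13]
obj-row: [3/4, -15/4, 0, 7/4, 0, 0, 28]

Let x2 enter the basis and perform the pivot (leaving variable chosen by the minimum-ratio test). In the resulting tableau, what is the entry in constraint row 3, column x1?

Ratio test on column x2 — row 1: 4/(3/4) = 16/3; row 2: 1/(1/2) = 2; row 3: 13/3 = 13/3. Minimum is 2 at row 2 (s_2 leaves); pivot element 1/2.
Divide row 2 by 1/2; eliminate column x2 from the other rows.
Row 3 update in column x1: 1 − 3·1 = -2.

-2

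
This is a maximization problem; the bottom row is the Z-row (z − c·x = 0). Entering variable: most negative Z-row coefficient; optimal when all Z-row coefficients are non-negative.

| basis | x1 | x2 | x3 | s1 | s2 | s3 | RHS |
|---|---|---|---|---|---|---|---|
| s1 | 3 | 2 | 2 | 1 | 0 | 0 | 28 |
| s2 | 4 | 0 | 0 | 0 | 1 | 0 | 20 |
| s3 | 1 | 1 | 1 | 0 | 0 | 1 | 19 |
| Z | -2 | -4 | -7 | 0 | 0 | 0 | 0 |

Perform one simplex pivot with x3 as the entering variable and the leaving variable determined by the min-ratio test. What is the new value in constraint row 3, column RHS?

Ratio test on column x3 — row 1: 28/2 = 14; row 2: entry 0 ≤ 0; row 3: 19/1 = 19. Minimum is 14 at row 1 (s1 leaves); pivot element 2.
Divide row 1 by 2; eliminate column x3 from the other rows.
Row 3 update in column RHS: 19 − 1·14 = 5.

5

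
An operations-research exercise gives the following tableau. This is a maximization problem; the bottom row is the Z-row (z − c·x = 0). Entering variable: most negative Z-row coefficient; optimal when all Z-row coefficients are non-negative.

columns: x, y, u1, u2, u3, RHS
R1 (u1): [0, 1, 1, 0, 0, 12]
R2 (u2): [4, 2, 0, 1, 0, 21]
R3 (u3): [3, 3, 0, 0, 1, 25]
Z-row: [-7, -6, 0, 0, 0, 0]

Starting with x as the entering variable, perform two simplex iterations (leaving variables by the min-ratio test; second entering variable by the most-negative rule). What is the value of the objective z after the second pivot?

Ratio test on column x — row 1: entry 0 ≤ 0; row 2: 21/4 = 21/4; row 3: 25/3 = 25/3. Minimum is 21/4 at row 2 (u2 leaves); pivot element 4.
Pivot on row 2; the Z-row RHS becomes 0 − (-7)·(21/4) = 147/4.
Next entering variable (most negative Z-row entry -5/2): y.
Ratio test on column y — row 1: 12/1 = 12; row 2: (21/4)/(1/2) = 21/2; row 3: (37/4)/(3/2) = 37/6. Minimum is 37/6 at row 3 (u3 leaves); pivot element 3/2.
After the second pivot the Z-row RHS is 147/4 − (-5/2)·(37/6) = 313/6.

313/6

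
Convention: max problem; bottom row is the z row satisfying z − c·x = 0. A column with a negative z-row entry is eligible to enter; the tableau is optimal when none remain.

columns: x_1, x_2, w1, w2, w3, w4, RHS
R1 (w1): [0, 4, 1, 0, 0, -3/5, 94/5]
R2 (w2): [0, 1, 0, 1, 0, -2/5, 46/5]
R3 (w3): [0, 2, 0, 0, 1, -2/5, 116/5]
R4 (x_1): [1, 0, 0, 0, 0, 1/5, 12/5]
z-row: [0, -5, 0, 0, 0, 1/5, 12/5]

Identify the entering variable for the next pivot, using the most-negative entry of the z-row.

x_2

Negative z-row entries: x_2: -5.
The most negative is -5 in column x_2, so x_2 enters.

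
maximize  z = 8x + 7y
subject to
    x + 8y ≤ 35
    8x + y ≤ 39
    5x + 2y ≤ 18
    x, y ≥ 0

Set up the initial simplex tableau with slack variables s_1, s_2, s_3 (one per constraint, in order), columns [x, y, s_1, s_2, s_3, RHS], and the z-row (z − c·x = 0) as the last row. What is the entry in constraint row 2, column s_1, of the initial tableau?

Slack s_1 belongs to constraint 1; its column is the unit vector e_1, so the entry in row 2 is 0.

0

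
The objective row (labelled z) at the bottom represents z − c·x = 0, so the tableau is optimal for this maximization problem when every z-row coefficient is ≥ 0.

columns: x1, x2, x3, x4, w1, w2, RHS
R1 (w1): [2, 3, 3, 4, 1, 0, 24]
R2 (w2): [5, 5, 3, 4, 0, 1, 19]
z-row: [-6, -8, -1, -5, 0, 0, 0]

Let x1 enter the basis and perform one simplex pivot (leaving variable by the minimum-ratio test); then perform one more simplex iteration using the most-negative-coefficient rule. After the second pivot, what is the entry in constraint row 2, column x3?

3/5

Ratio test on column x1 — row 1: 24/2 = 12; row 2: 19/5 = 19/5. Minimum is 19/5 at row 2 (w2 leaves); pivot element 5.
Divide row 2 by 5; eliminate column x1 from the other rows.
Second iteration: most negative z-row entry is -2 in column x2, so x2 enters.
Ratio test on column x2 — row 1: (82/5)/1 = 82/5; row 2: (19/5)/1 = 19/5. Minimum is 19/5 at row 2 (x1 leaves); pivot element 1.
Divide row 2 by 1; eliminate column x2 from the other rows.
After both pivots, the entry at constraint row 2, column x3 is 3/5.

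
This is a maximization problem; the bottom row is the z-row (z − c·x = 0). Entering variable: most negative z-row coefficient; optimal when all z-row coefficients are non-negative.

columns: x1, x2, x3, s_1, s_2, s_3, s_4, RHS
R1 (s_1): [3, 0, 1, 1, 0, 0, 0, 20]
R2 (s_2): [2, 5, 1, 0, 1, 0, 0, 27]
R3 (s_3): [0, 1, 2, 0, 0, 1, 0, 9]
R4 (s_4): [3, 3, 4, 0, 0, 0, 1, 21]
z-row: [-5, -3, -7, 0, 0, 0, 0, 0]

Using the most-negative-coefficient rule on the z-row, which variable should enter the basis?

Negative z-row entries: x1: -5, x2: -3, x3: -7.
The most negative is -7 in column x3, so x3 enters.

x3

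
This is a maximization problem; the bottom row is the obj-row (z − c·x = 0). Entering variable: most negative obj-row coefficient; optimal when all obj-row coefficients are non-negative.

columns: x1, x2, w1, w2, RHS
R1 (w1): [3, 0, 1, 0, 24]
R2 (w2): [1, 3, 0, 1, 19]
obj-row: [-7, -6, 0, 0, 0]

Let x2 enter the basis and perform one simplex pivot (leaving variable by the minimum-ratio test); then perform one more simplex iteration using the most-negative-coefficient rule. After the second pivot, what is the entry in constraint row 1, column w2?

Ratio test on column x2 — row 1: entry 0 ≤ 0; row 2: 19/3 = 19/3. Minimum is 19/3 at row 2 (w2 leaves); pivot element 3.
Divide row 2 by 3; eliminate column x2 from the other rows.
Second iteration: most negative obj-row entry is -5 in column x1, so x1 enters.
Ratio test on column x1 — row 1: 24/3 = 8; row 2: (19/3)/(1/3) = 19. Minimum is 8 at row 1 (w1 leaves); pivot element 3.
Divide row 1 by 3; eliminate column x1 from the other rows.
After both pivots, the entry at constraint row 1, column w2 is 0.

0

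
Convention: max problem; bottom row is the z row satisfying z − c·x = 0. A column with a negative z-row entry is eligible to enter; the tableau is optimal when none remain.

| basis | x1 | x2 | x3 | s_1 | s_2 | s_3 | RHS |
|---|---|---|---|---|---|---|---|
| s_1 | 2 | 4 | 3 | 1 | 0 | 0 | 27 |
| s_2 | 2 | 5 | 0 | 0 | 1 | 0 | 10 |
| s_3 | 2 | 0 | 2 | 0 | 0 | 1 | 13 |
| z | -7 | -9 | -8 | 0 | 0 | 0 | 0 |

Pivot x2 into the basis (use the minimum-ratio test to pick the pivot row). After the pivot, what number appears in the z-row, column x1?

-17/5

Ratio test on column x2 — row 1: 27/4 = 27/4; row 2: 10/5 = 2; row 3: entry 0 ≤ 0. Minimum is 2 at row 2 (s_2 leaves); pivot element 5.
Divide row 2 by 5; eliminate column x2 from the other rows.
z-row update in column x1: -7 − (-9)·(2/5) = -17/5.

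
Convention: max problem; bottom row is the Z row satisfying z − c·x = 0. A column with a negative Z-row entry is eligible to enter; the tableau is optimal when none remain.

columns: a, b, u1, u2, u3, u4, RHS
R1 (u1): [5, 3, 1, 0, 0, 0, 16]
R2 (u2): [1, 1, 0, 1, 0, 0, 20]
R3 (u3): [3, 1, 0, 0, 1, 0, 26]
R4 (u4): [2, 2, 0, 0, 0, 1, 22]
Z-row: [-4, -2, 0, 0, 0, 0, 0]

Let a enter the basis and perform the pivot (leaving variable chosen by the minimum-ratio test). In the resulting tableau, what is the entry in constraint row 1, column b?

3/5

Ratio test on column a — row 1: 16/5 = 16/5; row 2: 20/1 = 20; row 3: 26/3 = 26/3; row 4: 22/2 = 11. Minimum is 16/5 at row 1 (u1 leaves); pivot element 5.
Divide row 1 by 5; eliminate column a from the other rows.
In the new row 1, the b entry is the old entry divided by the pivot: 3/5 = 3/5.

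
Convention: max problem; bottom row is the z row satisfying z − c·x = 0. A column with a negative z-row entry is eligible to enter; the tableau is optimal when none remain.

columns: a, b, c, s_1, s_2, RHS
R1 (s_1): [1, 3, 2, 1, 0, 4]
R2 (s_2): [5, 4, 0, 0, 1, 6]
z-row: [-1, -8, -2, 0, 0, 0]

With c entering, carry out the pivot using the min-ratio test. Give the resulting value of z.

Ratio test on column c — row 1: 4/2 = 2; row 2: entry 0 ≤ 0. Minimum is 2 at row 1 (s_1 leaves); pivot element 2.
Pivot on row 1; the z-row RHS becomes 0 − (-2)·2 = 4.

4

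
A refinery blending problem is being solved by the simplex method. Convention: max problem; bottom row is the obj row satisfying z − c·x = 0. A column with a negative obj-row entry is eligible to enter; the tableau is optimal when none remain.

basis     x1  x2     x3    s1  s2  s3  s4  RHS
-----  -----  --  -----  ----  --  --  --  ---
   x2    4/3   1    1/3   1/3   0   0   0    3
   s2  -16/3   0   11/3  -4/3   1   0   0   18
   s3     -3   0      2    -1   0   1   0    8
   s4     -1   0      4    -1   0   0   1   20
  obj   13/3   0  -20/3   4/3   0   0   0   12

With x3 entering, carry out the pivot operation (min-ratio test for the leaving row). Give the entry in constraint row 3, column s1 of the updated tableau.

-1/2

Ratio test on column x3 — row 1: 3/(1/3) = 9; row 2: 18/(11/3) = 54/11; row 3: 8/2 = 4; row 4: 20/4 = 5. Minimum is 4 at row 3 (s3 leaves); pivot element 2.
Divide row 3 by 2; eliminate column x3 from the other rows.
In the new row 3, the s1 entry is the old entry divided by the pivot: (-1)/2 = -1/2.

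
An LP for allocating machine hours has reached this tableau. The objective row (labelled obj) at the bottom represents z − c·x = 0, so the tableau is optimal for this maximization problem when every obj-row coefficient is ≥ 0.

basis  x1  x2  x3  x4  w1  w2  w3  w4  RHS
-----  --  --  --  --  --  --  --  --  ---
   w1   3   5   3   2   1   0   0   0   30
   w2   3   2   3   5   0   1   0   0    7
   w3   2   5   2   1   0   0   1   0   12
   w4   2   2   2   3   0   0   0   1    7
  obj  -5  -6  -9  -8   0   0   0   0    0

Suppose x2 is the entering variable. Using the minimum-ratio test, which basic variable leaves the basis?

Column x2 entries and ratios — w1: 30/5 = 6; w2: 7/2 = 7/2; w3: 12/5 = 12/5; w4: 7/2 = 7/2.
Smallest ratio is 12/5 in the row of w3, so w3 leaves.

w3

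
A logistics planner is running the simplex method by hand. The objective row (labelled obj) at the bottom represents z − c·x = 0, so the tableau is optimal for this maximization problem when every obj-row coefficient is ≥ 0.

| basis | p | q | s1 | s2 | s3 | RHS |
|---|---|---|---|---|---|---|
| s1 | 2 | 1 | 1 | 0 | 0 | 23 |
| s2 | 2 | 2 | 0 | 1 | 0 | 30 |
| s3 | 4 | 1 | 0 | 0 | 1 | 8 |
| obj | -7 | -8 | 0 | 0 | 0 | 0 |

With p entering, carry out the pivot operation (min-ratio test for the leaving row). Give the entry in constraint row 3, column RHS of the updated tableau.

2

Ratio test on column p — row 1: 23/2 = 23/2; row 2: 30/2 = 15; row 3: 8/4 = 2. Minimum is 2 at row 3 (s3 leaves); pivot element 4.
Divide row 3 by 4; eliminate column p from the other rows.
In the new row 3, the RHS entry is the old entry divided by the pivot: 8/4 = 2.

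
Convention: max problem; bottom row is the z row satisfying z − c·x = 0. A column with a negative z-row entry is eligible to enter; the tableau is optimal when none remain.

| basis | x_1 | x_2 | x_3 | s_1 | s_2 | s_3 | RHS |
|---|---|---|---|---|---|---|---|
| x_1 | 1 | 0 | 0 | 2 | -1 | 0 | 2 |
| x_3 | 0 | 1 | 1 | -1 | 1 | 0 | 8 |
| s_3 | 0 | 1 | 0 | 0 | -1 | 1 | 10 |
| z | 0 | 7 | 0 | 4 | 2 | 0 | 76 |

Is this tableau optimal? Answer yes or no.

Every z-row coefficient is ≥ 0, so the tableau is optimal.

yes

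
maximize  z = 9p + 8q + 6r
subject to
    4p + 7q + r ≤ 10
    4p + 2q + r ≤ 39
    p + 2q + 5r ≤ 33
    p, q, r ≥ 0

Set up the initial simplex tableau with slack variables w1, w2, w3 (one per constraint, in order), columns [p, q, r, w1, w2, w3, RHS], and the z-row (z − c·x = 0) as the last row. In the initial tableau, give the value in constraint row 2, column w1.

0

Slack w1 belongs to constraint 1; its column is the unit vector e_1, so the entry in row 2 is 0.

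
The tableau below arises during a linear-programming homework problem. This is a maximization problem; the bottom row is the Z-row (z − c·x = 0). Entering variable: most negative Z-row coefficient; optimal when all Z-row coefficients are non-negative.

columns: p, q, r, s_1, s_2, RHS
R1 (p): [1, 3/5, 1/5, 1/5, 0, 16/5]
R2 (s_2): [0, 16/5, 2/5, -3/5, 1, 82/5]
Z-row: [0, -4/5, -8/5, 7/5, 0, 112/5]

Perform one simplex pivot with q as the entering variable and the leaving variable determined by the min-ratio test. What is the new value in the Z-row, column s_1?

5/4

Ratio test on column q — row 1: (16/5)/(3/5) = 16/3; row 2: (82/5)/(16/5) = 41/8. Minimum is 41/8 at row 2 (s_2 leaves); pivot element 16/5.
Divide row 2 by 16/5; eliminate column q from the other rows.
Z-row update in column s_1: 7/5 − (-4/5)·(-3/16) = 5/4.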